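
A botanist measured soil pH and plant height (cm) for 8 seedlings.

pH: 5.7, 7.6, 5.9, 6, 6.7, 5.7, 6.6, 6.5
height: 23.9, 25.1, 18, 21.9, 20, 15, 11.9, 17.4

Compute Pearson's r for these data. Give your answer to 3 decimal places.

0.238

n = 8, Σx = 50.7, Σy = 153.2, Σx² = 324.25, Σy² = 3074.2, Σxy = 975.73
nΣxy − ΣxΣy = 7805.84 − 7767.24 = 38.6
nΣx² − (Σx)² = 2594 − 2570.49 = 23.51; nΣy² − (Σy)² = 24593.6 − 23470.24 = 1123.36
r = 38.6 / √(23.51 × 1123.36) = 38.6 / 162.5121 ≈ 0.238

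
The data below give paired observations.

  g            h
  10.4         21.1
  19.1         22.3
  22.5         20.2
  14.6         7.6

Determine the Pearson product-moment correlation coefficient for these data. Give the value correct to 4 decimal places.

0.2337

n = 4, Σg = 66.6, Σh = 71.2, Σg² = 1192.38, Σh² = 1408.3, Σgh = 1210.83
nΣgh − ΣgΣh = 4843.32 − 4741.92 = 101.4
nΣg² − (Σg)² = 4769.52 − 4435.56 = 333.96; nΣh² − (Σh)² = 5633.2 − 5069.44 = 563.76
r = 101.4 / √(333.96 × 563.76) = 101.4 / 433.9047 ≈ 0.2337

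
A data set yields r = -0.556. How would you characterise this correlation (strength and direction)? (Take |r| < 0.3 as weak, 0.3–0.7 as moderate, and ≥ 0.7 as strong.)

moderate negative

r = -0.556 < 0 so the relationship is negative.
|r| = 0.556, which falls in the moderate range.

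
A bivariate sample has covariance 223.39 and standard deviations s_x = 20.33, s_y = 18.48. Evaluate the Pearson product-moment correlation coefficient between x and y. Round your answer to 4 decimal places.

0.5946

r = Cov(x,y) / (s_x · s_y) = 223.39 / (20.33 × 18.48)
  = 223.39 / 375.6984 ≈ 0.5946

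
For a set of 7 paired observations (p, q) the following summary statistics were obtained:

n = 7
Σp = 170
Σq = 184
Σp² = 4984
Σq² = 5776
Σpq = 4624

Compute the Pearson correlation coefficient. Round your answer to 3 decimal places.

r = (nΣpq − ΣpΣq) / √[(nΣp² − (Σp)²)(nΣq² − (Σq)²)]
Numerator: 7×4624 − 170×184 = 1088
Denominator: √[(34888 − 28900)(40432 − 33856)] = √[5988 × 6576] = 6275.1166
r = 1088 / 6275.1166 ≈ 0.173

0.173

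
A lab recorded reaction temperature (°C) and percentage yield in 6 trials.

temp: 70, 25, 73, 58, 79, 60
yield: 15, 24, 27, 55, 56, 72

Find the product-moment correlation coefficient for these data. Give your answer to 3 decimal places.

n = 6, Σx = 365, Σy = 249, Σx² = 24059, Σy² = 12875, Σxy = 15555
nΣxy − ΣxΣy = 93330 − 90885 = 2445
nΣx² − (Σx)² = 144354 − 133225 = 11129; nΣy² − (Σy)² = 77250 − 62001 = 15249
r = 2445 / √(11129 × 15249) = 2445 / 13027.1302 ≈ 0.188

0.188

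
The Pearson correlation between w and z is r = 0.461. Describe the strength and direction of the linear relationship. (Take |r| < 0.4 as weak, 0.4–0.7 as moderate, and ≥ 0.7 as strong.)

r = 0.461 > 0 so the relationship is positive.
|r| = 0.461, which falls in the moderate range.

moderate positive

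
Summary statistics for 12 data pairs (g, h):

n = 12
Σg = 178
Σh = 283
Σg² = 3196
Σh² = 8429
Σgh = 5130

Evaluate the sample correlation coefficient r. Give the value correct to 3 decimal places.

r = (nΣgh − ΣgΣh) / √[(nΣg² − (Σg)²)(nΣh² − (Σh)²)]
Numerator: 12×5130 − 178×283 = 11186
Denominator: √[(38352 − 31684)(101148 − 80089)] = √[6668 × 21059] = 11849.9541
r = 11186 / 11849.9541 ≈ 0.944

0.944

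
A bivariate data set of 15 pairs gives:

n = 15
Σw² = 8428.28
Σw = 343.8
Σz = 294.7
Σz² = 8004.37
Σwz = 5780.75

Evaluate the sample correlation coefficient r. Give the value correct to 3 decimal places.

-0.884

r = (nΣwz − ΣwΣz) / √[(nΣw² − (Σw)²)(nΣz² − (Σz)²)]
Numerator: 15×5780.75 − 343.8×294.7 = -14606.61
Denominator: √[(126424.2 − 118198.44)(120065.55 − 86848.09)] = √[8225.76 × 33217.46] = 16529.9381
r = -14606.61 / 16529.9381 ≈ -0.884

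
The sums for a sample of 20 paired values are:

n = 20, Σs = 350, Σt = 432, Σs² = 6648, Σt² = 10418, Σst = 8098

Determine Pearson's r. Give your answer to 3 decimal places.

0.714

r = (nΣst − ΣsΣt) / √[(nΣs² − (Σs)²)(nΣt² − (Σt)²)]
Numerator: 20×8098 − 350×432 = 10760
Denominator: √[(132960 − 122500)(208360 − 186624)] = √[10460 × 21736] = 15078.4137
r = 10760 / 15078.4137 ≈ 0.714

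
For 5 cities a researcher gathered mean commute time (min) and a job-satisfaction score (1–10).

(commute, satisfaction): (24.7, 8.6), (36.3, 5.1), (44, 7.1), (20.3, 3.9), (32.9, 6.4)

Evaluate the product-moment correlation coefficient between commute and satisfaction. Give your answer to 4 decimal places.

n = 5, Σx = 158.2, Σy = 31.1, Σx² = 5358.28, Σy² = 206.55, Σxy = 999.68
nΣxy − ΣxΣy = 4998.4 − 4920.02 = 78.38
nΣx² − (Σx)² = 26791.4 − 25027.24 = 1764.16; nΣy² − (Σy)² = 1032.75 − 967.21 = 65.54
r = 78.38 / √(1764.16 × 65.54) = 78.38 / 340.0339 ≈ 0.2305

0.2305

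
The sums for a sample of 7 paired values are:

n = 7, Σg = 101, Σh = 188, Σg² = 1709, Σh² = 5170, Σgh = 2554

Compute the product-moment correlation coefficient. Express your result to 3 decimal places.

-0.909

r = (nΣgh − ΣgΣh) / √[(nΣg² − (Σg)²)(nΣh² − (Σh)²)]
Numerator: 7×2554 − 101×188 = -1110
Denominator: √[(11963 − 10201)(36190 − 35344)] = √[1762 × 846] = 1220.9226
r = -1110 / 1220.9226 ≈ -0.909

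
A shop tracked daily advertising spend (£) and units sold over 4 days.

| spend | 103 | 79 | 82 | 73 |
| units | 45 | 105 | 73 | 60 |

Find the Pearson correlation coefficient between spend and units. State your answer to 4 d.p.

n = 4, Σx = 337, Σy = 283, Σx² = 28903, Σy² = 21979, Σxy = 23296
nΣxy − ΣxΣy = 93184 − 95371 = -2187
nΣx² − (Σx)² = 115612 − 113569 = 2043; nΣy² − (Σy)² = 87916 − 80089 = 7827
r = -2187 / √(2043 × 7827) = -2187 / 3998.8200 ≈ -0.5469

-0.5469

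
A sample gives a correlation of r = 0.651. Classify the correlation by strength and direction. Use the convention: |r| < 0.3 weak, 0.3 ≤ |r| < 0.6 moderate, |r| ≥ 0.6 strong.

strong positive

r = 0.651 > 0 so the relationship is positive.
|r| = 0.651, which falls in the strong range.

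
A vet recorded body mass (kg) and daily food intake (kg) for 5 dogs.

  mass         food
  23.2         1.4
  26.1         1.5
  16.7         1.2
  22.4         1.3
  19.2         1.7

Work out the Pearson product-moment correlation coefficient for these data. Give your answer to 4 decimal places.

n = 5, Σx = 107.6, Σy = 7.1, Σx² = 2368.74, Σy² = 10.23, Σxy = 153.43
nΣxy − ΣxΣy = 767.15 − 763.96 = 3.19
nΣx² − (Σx)² = 11843.7 − 11577.76 = 265.94; nΣy² − (Σy)² = 51.15 − 50.41 = 0.74
r = 3.19 / √(265.94 × 0.74) = 3.19 / 14.0284 ≈ 0.2274

0.2274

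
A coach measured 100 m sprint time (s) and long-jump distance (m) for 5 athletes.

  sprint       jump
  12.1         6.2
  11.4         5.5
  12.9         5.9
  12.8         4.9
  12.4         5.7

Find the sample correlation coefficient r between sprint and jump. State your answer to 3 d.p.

-0.164

n = 5, Σx = 61.6, Σy = 28.2, Σx² = 760.38, Σy² = 160, Σxy = 347.23
nΣxy − ΣxΣy = 1736.15 − 1737.12 = -0.97
nΣx² − (Σx)² = 3801.9 − 3794.56 = 7.34; nΣy² − (Σy)² = 800 − 795.24 = 4.76
r = -0.97 / √(7.34 × 4.76) = -0.97 / 5.9109 ≈ -0.164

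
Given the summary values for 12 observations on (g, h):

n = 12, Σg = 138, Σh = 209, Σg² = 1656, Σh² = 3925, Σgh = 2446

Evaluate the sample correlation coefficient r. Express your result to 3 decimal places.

0.303

r = (nΣgh − ΣgΣh) / √[(nΣg² − (Σg)²)(nΣh² − (Σh)²)]
Numerator: 12×2446 − 138×209 = 510
Denominator: √[(19872 − 19044)(47100 − 43681)] = √[828 × 3419] = 1682.5374
r = 510 / 1682.5374 ≈ 0.303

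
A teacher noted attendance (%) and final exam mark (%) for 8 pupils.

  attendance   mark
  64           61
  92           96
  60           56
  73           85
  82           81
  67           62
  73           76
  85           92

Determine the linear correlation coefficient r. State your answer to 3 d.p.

0.941

n = 8, Σx = 596, Σy = 609, Σx² = 45256, Σy² = 47943, Σxy = 46465
nΣxy − ΣxΣy = 371720 − 362964 = 8756
nΣx² − (Σx)² = 362048 − 355216 = 6832; nΣy² − (Σy)² = 383544 − 370881 = 12663
r = 8756 / √(6832 × 12663) = 8756 / 9301.2696 ≈ 0.941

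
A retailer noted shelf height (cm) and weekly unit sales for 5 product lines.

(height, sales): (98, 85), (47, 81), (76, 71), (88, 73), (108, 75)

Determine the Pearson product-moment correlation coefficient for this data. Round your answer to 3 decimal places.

n = 5, Σx = 417, Σy = 385, Σx² = 36997, Σy² = 29781, Σxy = 32057
nΣxy − ΣxΣy = 160285 − 160545 = -260
nΣx² − (Σx)² = 184985 − 173889 = 11096; nΣy² − (Σy)² = 148905 − 148225 = 680
r = -260 / √(11096 × 680) = -260 / 2746.8673 ≈ -0.095

-0.095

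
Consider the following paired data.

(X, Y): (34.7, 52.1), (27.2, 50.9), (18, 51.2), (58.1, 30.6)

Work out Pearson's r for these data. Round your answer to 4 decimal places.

n = 4, ΣX = 138, ΣY = 184.8, ΣX² = 5643.54, ΣY² = 8863.02, ΣXY = 5891.81
nΣXY − ΣXΣY = 23567.24 − 25502.4 = -1935.16
nΣX² − (ΣX)² = 22574.16 − 19044 = 3530.16; nΣY² − (ΣY)² = 35452.08 − 34151.04 = 1301.04
r = -1935.16 / √(3530.16 × 1301.04) = -1935.16 / 2143.1004 ≈ -0.9030

-0.9030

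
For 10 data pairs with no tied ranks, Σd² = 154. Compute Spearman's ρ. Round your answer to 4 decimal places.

ρ = 1 − 6Σd² / [n(n²−1)] = 1 − 6×154 / (10×99)
  = 1 − 924/990 = 1 − 0.93333 ≈ 0.0667

0.0667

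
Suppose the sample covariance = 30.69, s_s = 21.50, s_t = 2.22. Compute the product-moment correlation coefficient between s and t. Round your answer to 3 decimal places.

r = Cov(s,t) / (s_s · s_t) = 30.69 / (21.50 × 2.22)
  = 30.69 / 47.7300 ≈ 0.643

0.643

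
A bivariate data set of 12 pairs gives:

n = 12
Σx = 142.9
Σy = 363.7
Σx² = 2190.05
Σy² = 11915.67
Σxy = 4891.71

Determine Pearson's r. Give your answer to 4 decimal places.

r = (nΣxy − ΣxΣy) / √[(nΣx² − (Σx)²)(nΣy² − (Σy)²)]
Numerator: 12×4891.71 − 142.9×363.7 = 6727.79
Denominator: √[(26280.6 − 20420.41)(142988.04 − 132277.69)] = √[5860.19 × 10710.35] = 7922.4167
r = 6727.79 / 7922.4167 ≈ 0.8492

0.8492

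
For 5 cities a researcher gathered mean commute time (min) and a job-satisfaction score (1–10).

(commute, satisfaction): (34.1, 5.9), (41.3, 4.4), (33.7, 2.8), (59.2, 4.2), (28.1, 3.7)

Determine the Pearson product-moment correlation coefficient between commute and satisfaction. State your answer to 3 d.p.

0.091

n = 5, Σx = 196.4, Σy = 21, Σx² = 8298.44, Σy² = 93.34, Σxy = 829.88
nΣxy − ΣxΣy = 4149.4 − 4124.4 = 25
nΣx² − (Σx)² = 41492.2 − 38572.96 = 2919.24; nΣy² − (Σy)² = 466.7 − 441 = 25.7
r = 25 / √(2919.24 × 25.7) = 25 / 273.9059 ≈ 0.091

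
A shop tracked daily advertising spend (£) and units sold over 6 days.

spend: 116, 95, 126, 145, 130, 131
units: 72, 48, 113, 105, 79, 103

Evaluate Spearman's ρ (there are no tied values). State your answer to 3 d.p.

0.657

Rank spend: 2, 1, 3, 6, 4, 5
Rank units: 2, 1, 6, 5, 3, 4
d = rank(spend) − rank(units): 0, 0, -3, 1, 1, 1; Σd² = 12
ρ = 1 − 6Σd² / [n(n²−1)] = 1 − 6×12 / (6×35) = 1 − 72/210 ≈ 0.657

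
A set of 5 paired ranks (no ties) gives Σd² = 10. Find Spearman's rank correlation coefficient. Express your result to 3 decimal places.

0.500

ρ = 1 − 6Σd² / [n(n²−1)] = 1 − 6×10 / (5×24)
  = 1 − 60/120 = 1 − 0.5000 ≈ 0.500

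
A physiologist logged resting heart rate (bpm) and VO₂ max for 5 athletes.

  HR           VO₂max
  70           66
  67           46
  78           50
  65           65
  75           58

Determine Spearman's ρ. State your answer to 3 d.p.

-0.200

Rank HR: 3, 2, 5, 1, 4
Rank VO₂max: 5, 1, 2, 4, 3
d = rank(HR) − rank(VO₂max): -2, 1, 3, -3, 1; Σd² = 24
ρ = 1 − 6Σd² / [n(n²−1)] = 1 − 6×24 / (5×24) = 1 − 144/120 ≈ -0.200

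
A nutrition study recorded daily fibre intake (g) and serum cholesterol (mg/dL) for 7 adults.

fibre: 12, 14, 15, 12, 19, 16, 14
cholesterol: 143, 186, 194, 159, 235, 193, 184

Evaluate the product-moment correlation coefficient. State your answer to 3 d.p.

n = 7, Σx = 102, Σy = 1294, Σx² = 1522, Σy² = 244292, Σxy = 19267
nΣxy − ΣxΣy = 134869 − 131988 = 2881
nΣx² − (Σx)² = 10654 − 10404 = 250; nΣy² − (Σy)² = 1710044 − 1674436 = 35608
r = 2881 / √(250 × 35608) = 2881 / 2983.6220 ≈ 0.966

0.966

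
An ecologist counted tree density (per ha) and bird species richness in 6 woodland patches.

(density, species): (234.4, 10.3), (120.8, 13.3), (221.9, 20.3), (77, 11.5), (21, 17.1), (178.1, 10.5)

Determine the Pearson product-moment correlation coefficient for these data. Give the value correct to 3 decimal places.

-0.095

n = 6, Σx = 853.2, Σy = 83, Σx² = 156865.22, Σy² = 1229.98, Σxy = 11640.18
nΣxy − ΣxΣy = 69841.08 − 70815.6 = -974.52
nΣx² − (Σx)² = 941191.32 − 727950.24 = 213241.08; nΣy² − (Σy)² = 7379.88 − 6889 = 490.88
r = -974.52 / √(213241.08 × 490.88) = -974.52 / 10231.1183 ≈ -0.095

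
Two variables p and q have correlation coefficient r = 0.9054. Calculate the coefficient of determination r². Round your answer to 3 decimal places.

r² = (0.9054)² = 0.820

0.820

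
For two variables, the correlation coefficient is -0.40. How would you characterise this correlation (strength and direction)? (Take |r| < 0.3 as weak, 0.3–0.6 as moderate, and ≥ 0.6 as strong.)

moderate negative

r = -0.40 < 0 so the relationship is negative.
|r| = 0.40, which falls in the moderate range.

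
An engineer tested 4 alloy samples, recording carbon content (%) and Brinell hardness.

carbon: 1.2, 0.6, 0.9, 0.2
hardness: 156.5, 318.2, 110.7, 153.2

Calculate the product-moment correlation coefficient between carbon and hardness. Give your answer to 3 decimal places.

n = 4, Σx = 2.9, Σy = 738.6, Σx² = 2.65, Σy² = 161468.22, Σxy = 508.99
nΣxy − ΣxΣy = 2035.96 − 2141.94 = -105.98
nΣx² − (Σx)² = 10.6 − 8.41 = 2.19; nΣy² − (Σy)² = 645872.88 − 545529.96 = 100342.92
r = -105.98 / √(2.19 × 100342.92) = -105.98 / 468.7761 ≈ -0.226

-0.226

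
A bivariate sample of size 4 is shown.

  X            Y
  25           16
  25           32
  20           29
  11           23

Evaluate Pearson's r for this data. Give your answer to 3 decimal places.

0.057

n = 4, ΣX = 81, ΣY = 100, ΣX² = 1771, ΣY² = 2650, ΣXY = 2033
nΣXY − ΣXΣY = 8132 − 8100 = 32
nΣX² − (ΣX)² = 7084 − 6561 = 523; nΣY² − (ΣY)² = 10600 − 10000 = 600
r = 32 / √(523 × 600) = 32 / 560.1785 ≈ 0.057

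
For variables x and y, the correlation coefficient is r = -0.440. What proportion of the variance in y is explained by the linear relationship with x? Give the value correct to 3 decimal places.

r² = (-0.440)² = 0.194

0.194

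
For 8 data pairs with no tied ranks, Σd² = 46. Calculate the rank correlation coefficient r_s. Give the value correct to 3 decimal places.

0.452

ρ = 1 − 6Σd² / [n(n²−1)] = 1 − 6×46 / (8×63)
  = 1 − 276/504 = 1 − 0.5476 ≈ 0.452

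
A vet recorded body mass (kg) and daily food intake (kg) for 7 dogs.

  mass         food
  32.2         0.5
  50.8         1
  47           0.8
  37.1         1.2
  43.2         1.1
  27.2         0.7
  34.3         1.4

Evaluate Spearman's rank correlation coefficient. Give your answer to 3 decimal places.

0.286

Rank mass: 2, 7, 6, 4, 5, 1, 3
Rank food: 1, 4, 3, 6, 5, 2, 7
d = rank(mass) − rank(food): 1, 3, 3, -2, 0, -1, -4; Σd² = 40
ρ = 1 − 6Σd² / [n(n²−1)] = 1 − 6×40 / (7×48) = 1 − 240/336 ≈ 0.286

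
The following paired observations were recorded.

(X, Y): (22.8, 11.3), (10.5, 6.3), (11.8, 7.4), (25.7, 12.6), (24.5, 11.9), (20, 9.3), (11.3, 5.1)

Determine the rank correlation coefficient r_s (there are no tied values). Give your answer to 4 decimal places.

0.9643

Rank X: 5, 1, 3, 7, 6, 4, 2
Rank Y: 5, 2, 3, 7, 6, 4, 1
d = rank(X) − rank(Y): 0, -1, 0, 0, 0, 0, 1; Σd² = 2
ρ = 1 − 6Σd² / [n(n²−1)] = 1 − 6×2 / (7×48) = 1 − 12/336 ≈ 0.9643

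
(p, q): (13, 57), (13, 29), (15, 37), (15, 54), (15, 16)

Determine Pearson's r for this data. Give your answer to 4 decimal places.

-0.2337

n = 5, Σp = 71, Σq = 193, Σp² = 1013, Σq² = 8631, Σpq = 2723
nΣpq − ΣpΣq = 13615 − 13703 = -88
nΣp² − (Σp)² = 5065 − 5041 = 24; nΣq² − (Σq)² = 43155 − 37249 = 5906
r = -88 / √(24 × 5906) = -88 / 376.4890 ≈ -0.2337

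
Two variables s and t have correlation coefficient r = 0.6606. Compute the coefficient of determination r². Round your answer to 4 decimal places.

0.4364

r² = (0.6606)² = 0.4364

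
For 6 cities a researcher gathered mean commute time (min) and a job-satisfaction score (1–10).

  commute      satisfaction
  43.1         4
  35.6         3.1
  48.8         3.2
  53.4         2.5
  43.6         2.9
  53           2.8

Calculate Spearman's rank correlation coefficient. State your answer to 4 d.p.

Rank commute: 2, 1, 4, 6, 3, 5
Rank satisfaction: 6, 4, 5, 1, 3, 2
d = rank(commute) − rank(satisfaction): -4, -3, -1, 5, 0, 3; Σd² = 60
ρ = 1 − 6Σd² / [n(n²−1)] = 1 − 6×60 / (6×35) = 1 − 360/210 ≈ -0.7143

-0.7143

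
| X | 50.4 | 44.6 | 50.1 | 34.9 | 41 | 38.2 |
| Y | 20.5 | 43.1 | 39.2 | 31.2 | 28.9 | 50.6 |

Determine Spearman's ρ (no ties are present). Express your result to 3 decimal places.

Rank X: 6, 4, 5, 1, 3, 2
Rank Y: 1, 5, 4, 3, 2, 6
d = rank(X) − rank(Y): 5, -1, 1, -2, 1, -4; Σd² = 48
ρ = 1 − 6Σd² / [n(n²−1)] = 1 − 6×48 / (6×35) = 1 − 288/210 ≈ -0.371

-0.371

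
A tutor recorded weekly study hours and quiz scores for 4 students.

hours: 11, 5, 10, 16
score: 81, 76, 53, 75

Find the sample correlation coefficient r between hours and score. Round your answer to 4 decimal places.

n = 4, Σx = 42, Σy = 285, Σx² = 502, Σy² = 20771, Σxy = 3001
nΣxy − ΣxΣy = 12004 − 11970 = 34
nΣx² − (Σx)² = 2008 − 1764 = 244; nΣy² − (Σy)² = 83084 − 81225 = 1859
r = 34 / √(244 × 1859) = 34 / 673.4954 ≈ 0.0505

0.0505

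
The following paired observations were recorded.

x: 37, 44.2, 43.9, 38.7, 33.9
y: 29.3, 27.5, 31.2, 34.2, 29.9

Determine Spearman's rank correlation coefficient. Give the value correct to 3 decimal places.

Rank x: 2, 5, 4, 3, 1
Rank y: 2, 1, 4, 5, 3
d = rank(x) − rank(y): 0, 4, 0, -2, -2; Σd² = 24
ρ = 1 − 6Σd² / [n(n²−1)] = 1 − 6×24 / (5×24) = 1 − 144/120 ≈ -0.200

-0.200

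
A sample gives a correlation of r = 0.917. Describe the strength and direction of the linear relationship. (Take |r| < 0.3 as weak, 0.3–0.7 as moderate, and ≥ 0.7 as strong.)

strong positive

r = 0.917 > 0 so the relationship is positive.
|r| = 0.917, which falls in the strong range.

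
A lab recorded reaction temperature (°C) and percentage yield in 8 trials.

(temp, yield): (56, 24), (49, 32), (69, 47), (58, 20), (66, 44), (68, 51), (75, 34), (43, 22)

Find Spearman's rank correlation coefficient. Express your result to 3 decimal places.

Rank temp: 3, 2, 7, 4, 5, 6, 8, 1
Rank yield: 3, 4, 7, 1, 6, 8, 5, 2
d = rank(temp) − rank(yield): 0, -2, 0, 3, -1, -2, 3, -1; Σd² = 28
ρ = 1 − 6Σd² / [n(n²−1)] = 1 − 6×28 / (8×63) = 1 − 168/504 ≈ 0.667

0.667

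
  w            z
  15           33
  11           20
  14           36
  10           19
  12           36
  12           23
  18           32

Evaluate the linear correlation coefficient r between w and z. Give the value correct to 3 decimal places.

n = 7, Σw = 92, Σz = 199, Σw² = 1254, Σz² = 5995, Σwz = 2693
nΣwz − ΣwΣz = 18851 − 18308 = 543
nΣw² − (Σw)² = 8778 − 8464 = 314; nΣz² − (Σz)² = 41965 − 39601 = 2364
r = 543 / √(314 × 2364) = 543 / 861.5660 ≈ 0.630

0.630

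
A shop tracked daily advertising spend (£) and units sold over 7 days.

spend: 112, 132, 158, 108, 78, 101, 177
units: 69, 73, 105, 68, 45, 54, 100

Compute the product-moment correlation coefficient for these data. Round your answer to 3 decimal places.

0.959

n = 7, Σx = 866, Σy = 514, Σx² = 114210, Σy² = 40680, Σxy = 67962
nΣxy − ΣxΣy = 475734 − 445124 = 30610
nΣx² − (Σx)² = 799470 − 749956 = 49514; nΣy² − (Σy)² = 284760 − 264196 = 20564
r = 30610 / √(49514 × 20564) = 30610 / 31909.3387 ≈ 0.959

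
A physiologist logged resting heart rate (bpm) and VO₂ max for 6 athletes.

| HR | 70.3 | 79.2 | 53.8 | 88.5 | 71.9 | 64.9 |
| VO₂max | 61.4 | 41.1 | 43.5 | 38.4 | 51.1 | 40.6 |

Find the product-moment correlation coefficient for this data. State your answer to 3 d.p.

n = 6, Σx = 428.6, Σy = 276.1, Σx² = 31323.04, Σy² = 13085.55, Σxy = 19619.27
nΣxy − ΣxΣy = 117715.62 − 118336.46 = -620.84
nΣx² − (Σx)² = 187938.24 − 183697.96 = 4240.28; nΣy² − (Σy)² = 78513.3 − 76231.21 = 2282.09
r = -620.84 / √(4240.28 × 2282.09) = -620.84 / 3110.7396 ≈ -0.200

-0.200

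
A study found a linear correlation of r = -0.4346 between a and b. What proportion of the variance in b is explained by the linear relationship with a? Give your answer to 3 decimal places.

r² = (-0.4346)² = 0.189

0.189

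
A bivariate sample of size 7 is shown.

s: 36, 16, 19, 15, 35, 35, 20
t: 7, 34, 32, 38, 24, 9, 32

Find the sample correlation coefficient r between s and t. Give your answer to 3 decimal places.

n = 7, Σs = 176, Σt = 176, Σs² = 4988, Σt² = 5354, Σst = 3769
nΣst − ΣsΣt = 26383 − 30976 = -4593
nΣs² − (Σs)² = 34916 − 30976 = 3940; nΣt² − (Σt)² = 37478 − 30976 = 6502
r = -4593 / √(3940 × 6502) = -4593 / 5061.4109 ≈ -0.907

-0.907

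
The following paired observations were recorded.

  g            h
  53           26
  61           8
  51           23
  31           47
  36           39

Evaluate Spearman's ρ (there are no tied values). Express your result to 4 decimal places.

-0.9000

Rank g: 4, 5, 3, 1, 2
Rank h: 3, 1, 2, 5, 4
d = rank(g) − rank(h): 1, 4, 1, -4, -2; Σd² = 38
ρ = 1 − 6Σd² / [n(n²−1)] = 1 − 6×38 / (5×24) = 1 − 228/120 ≈ -0.9000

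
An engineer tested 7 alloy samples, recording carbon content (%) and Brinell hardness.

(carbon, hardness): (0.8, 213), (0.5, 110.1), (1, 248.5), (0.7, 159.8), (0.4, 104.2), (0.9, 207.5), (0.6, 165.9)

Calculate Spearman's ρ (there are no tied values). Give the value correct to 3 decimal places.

0.929

Rank carbon: 5, 2, 7, 4, 1, 6, 3
Rank hardness: 6, 2, 7, 3, 1, 5, 4
d = rank(carbon) − rank(hardness): -1, 0, 0, 1, 0, 1, -1; Σd² = 4
ρ = 1 − 6Σd² / [n(n²−1)] = 1 − 6×4 / (7×48) = 1 − 24/336 ≈ 0.929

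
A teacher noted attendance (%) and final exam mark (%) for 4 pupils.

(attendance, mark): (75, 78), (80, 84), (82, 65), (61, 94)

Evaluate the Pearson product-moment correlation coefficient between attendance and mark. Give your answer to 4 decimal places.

n = 4, Σx = 298, Σy = 321, Σx² = 22470, Σy² = 26201, Σxy = 23634
nΣxy − ΣxΣy = 94536 − 95658 = -1122
nΣx² − (Σx)² = 89880 − 88804 = 1076; nΣy² − (Σy)² = 104804 − 103041 = 1763
r = -1122 / √(1076 × 1763) = -1122 / 1377.3119 ≈ -0.8146

-0.8146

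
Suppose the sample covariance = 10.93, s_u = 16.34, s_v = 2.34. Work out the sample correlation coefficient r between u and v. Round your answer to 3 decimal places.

0.286

r = Cov(u,v) / (s_u · s_v) = 10.93 / (16.34 × 2.34)
  = 10.93 / 38.2356 ≈ 0.286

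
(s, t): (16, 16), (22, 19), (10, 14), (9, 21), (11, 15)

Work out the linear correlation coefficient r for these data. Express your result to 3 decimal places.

0.190

n = 5, Σs = 68, Σt = 85, Σs² = 1042, Σt² = 1479, Σst = 1168
nΣst − ΣsΣt = 5840 − 5780 = 60
nΣs² − (Σs)² = 5210 − 4624 = 586; nΣt² − (Σt)² = 7395 − 7225 = 170
r = 60 / √(586 × 170) = 60 / 315.6264 ≈ 0.190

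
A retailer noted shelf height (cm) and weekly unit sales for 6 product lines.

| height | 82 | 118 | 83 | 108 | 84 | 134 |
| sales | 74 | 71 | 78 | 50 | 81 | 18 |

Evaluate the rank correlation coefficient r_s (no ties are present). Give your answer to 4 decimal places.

Rank height: 1, 5, 2, 4, 3, 6
Rank sales: 4, 3, 5, 2, 6, 1
d = rank(height) − rank(sales): -3, 2, -3, 2, -3, 5; Σd² = 60
ρ = 1 − 6Σd² / [n(n²−1)] = 1 − 6×60 / (6×35) = 1 − 360/210 ≈ -0.7143

-0.7143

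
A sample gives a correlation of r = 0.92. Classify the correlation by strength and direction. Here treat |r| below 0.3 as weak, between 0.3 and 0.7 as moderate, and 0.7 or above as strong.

r = 0.92 > 0 so the relationship is positive.
|r| = 0.92, which falls in the strong range.

strong positive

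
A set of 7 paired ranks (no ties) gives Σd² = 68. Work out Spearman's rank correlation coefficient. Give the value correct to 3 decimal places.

ρ = 1 − 6Σd² / [n(n²−1)] = 1 − 6×68 / (7×48)
  = 1 − 408/336 = 1 − 1.2143 ≈ -0.214

-0.214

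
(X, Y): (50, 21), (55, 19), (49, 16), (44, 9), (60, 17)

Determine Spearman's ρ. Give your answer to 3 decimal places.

0.600

Rank X: 3, 4, 2, 1, 5
Rank Y: 5, 4, 2, 1, 3
d = rank(X) − rank(Y): -2, 0, 0, 0, 2; Σd² = 8
ρ = 1 − 6Σd² / [n(n²−1)] = 1 − 6×8 / (5×24) = 1 − 48/120 ≈ 0.600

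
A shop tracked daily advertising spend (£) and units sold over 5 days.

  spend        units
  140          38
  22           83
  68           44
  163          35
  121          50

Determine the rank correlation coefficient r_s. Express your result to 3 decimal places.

-0.900

Rank spend: 4, 1, 2, 5, 3
Rank units: 2, 5, 3, 1, 4
d = rank(spend) − rank(units): 2, -4, -1, 4, -1; Σd² = 38
ρ = 1 − 6Σd² / [n(n²−1)] = 1 − 6×38 / (5×24) = 1 − 228/120 ≈ -0.900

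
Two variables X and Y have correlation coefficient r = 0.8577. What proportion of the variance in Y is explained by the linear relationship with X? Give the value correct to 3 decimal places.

0.736

r² = (0.8577)² = 0.736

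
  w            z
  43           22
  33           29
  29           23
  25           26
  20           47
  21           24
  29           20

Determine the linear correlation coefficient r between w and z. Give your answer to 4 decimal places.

n = 7, Σw = 200, Σz = 191, Σw² = 6086, Σz² = 5715, Σwz = 5244
nΣwz − ΣwΣz = 36708 − 38200 = -1492
nΣw² − (Σw)² = 42602 − 40000 = 2602; nΣz² − (Σz)² = 40005 − 36481 = 3524
r = -1492 / √(2602 × 3524) = -1492 / 3028.1096 ≈ -0.4927

-0.4927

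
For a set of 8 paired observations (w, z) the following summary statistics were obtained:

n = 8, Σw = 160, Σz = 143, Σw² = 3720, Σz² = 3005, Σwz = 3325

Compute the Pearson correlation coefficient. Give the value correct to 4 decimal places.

0.9625

r = (nΣwz − ΣwΣz) / √[(nΣw² − (Σw)²)(nΣz² − (Σz)²)]
Numerator: 8×3325 − 160×143 = 3720
Denominator: √[(29760 − 25600)(24040 − 20449)] = √[4160 × 3591] = 3865.0433
r = 3720 / 3865.0433 ≈ 0.9625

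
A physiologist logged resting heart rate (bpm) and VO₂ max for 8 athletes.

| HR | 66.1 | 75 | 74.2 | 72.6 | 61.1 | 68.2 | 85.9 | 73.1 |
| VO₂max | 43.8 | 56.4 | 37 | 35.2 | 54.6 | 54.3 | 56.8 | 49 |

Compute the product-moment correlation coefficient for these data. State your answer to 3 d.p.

0.102

n = 8, Σx = 576.2, Σy = 387.1, Σx² = 41877.48, Σy² = 19264.33, Σxy = 27926.44
nΣxy − ΣxΣy = 223411.52 − 223047.02 = 364.5
nΣx² − (Σx)² = 335019.84 − 332006.44 = 3013.4; nΣy² − (Σy)² = 154114.64 − 149846.41 = 4268.23
r = 364.5 / √(3013.4 × 4268.23) = 364.5 / 3586.3469 ≈ 0.102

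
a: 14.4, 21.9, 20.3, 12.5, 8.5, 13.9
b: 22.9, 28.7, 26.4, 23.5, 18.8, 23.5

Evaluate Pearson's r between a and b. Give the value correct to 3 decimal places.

n = 6, Σa = 91.5, Σb = 143.8, Σa² = 1520.77, Σb² = 3503, Σab = 2274.41
nΣab − ΣaΣb = 13646.46 − 13157.7 = 488.76
nΣa² − (Σa)² = 9124.62 − 8372.25 = 752.37; nΣb² − (Σb)² = 21018 − 20678.44 = 339.56
r = 488.76 / √(752.37 × 339.56) = 488.76 / 505.4451 ≈ 0.967

0.967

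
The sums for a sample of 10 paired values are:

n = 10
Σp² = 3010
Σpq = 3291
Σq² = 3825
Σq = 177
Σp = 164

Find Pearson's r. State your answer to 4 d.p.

r = (nΣpq − ΣpΣq) / √[(nΣp² − (Σp)²)(nΣq² − (Σq)²)]
Numerator: 10×3291 − 164×177 = 3882
Denominator: √[(30100 − 26896)(38250 − 31329)] = √[3204 × 6921] = 4709.0216
r = 3882 / 4709.0216 ≈ 0.8244

0.8244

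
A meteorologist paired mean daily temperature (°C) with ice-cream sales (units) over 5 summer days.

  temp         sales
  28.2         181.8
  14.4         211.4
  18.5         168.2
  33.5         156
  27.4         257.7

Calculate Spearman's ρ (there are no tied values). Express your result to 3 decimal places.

-0.500

Rank temp: 4, 1, 2, 5, 3
Rank sales: 3, 4, 2, 1, 5
d = rank(temp) − rank(sales): 1, -3, 0, 4, -2; Σd² = 30
ρ = 1 − 6Σd² / [n(n²−1)] = 1 − 6×30 / (5×24) = 1 − 180/120 ≈ -0.500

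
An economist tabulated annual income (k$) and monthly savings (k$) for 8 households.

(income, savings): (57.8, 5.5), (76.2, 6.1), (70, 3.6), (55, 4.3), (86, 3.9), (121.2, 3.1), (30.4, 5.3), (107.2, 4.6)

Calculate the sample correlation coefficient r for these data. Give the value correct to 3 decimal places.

n = 8, Σx = 603.8, Σy = 36.4, Σx² = 51573.72, Σy² = 172.98, Σxy = 2636.58
nΣxy − ΣxΣy = 21092.64 − 21978.32 = -885.68
nΣx² − (Σx)² = 412589.76 − 364574.44 = 48015.32; nΣy² − (Σy)² = 1383.84 − 1324.96 = 58.88
r = -885.68 / √(48015.32 × 58.88) = -885.68 / 1681.4107 ≈ -0.527

-0.527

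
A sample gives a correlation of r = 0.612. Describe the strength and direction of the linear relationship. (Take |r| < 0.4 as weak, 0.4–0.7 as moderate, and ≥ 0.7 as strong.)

moderate positive

r = 0.612 > 0 so the relationship is positive.
|r| = 0.612, which falls in the moderate range.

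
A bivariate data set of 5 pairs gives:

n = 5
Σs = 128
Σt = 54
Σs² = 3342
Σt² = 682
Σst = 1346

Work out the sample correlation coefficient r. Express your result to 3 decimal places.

r = (nΣst − ΣsΣt) / √[(nΣs² − (Σs)²)(nΣt² − (Σt)²)]
Numerator: 5×1346 − 128×54 = -182
Denominator: √[(16710 − 16384)(3410 − 2916)] = √[326 × 494] = 401.3029
r = -182 / 401.3029 ≈ -0.454

-0.454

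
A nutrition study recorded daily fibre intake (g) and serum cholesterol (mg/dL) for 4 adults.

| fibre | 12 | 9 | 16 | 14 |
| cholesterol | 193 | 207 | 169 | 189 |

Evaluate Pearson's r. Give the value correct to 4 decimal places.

n = 4, Σx = 51, Σy = 758, Σx² = 677, Σy² = 144380, Σxy = 9529
nΣxy − ΣxΣy = 38116 − 38658 = -542
nΣx² − (Σx)² = 2708 − 2601 = 107; nΣy² − (Σy)² = 577520 − 574564 = 2956
r = -542 / √(107 × 2956) = -542 / 562.3984 ≈ -0.9637

-0.9637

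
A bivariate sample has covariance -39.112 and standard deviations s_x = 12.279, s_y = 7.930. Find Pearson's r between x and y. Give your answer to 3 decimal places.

-0.402

r = Cov(x,y) / (s_x · s_y) = -39.112 / (12.279 × 7.930)
  = -39.112 / 97.3725 ≈ -0.402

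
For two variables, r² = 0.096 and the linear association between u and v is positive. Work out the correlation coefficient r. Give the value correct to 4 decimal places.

|r| = √0.096 = 0.3098
The association is positive, so r = 0.3098.

0.3098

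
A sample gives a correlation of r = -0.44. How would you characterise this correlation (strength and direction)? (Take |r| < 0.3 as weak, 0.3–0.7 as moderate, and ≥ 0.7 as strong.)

r = -0.44 < 0 so the relationship is negative.
|r| = 0.44, which falls in the moderate range.

moderate negative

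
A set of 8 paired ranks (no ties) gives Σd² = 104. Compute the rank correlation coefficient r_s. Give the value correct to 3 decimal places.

ρ = 1 − 6Σd² / [n(n²−1)] = 1 − 6×104 / (8×63)
  = 1 − 624/504 = 1 − 1.2381 ≈ -0.238

-0.238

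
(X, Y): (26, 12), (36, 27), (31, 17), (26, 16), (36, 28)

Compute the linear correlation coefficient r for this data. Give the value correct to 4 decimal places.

0.9499

n = 5, ΣX = 155, ΣY = 100, ΣX² = 4905, ΣY² = 2202, ΣXY = 3235
nΣXY − ΣXΣY = 16175 − 15500 = 675
nΣX² − (ΣX)² = 24525 − 24025 = 500; nΣY² − (ΣY)² = 11010 − 10000 = 1010
r = 675 / √(500 × 1010) = 675 / 710.6335 ≈ 0.9499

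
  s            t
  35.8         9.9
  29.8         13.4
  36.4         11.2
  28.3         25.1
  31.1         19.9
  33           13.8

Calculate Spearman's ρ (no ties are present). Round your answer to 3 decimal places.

Rank s: 5, 2, 6, 1, 3, 4
Rank t: 1, 3, 2, 6, 5, 4
d = rank(s) − rank(t): 4, -1, 4, -5, -2, 0; Σd² = 62
ρ = 1 − 6Σd² / [n(n²−1)] = 1 − 6×62 / (6×35) = 1 − 372/210 ≈ -0.771

-0.771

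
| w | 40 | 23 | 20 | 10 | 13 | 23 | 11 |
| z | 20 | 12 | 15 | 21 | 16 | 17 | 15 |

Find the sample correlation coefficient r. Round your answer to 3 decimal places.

0.155

n = 7, Σw = 140, Σz = 116, Σw² = 3448, Σz² = 1980, Σwz = 2350
nΣwz − ΣwΣz = 16450 − 16240 = 210
nΣw² − (Σw)² = 24136 − 19600 = 4536; nΣz² − (Σz)² = 13860 − 13456 = 404
r = 210 / √(4536 × 404) = 210 / 1353.7149 ≈ 0.155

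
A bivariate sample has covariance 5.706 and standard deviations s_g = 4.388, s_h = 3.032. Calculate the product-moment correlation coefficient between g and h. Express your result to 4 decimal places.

0.4289

r = Cov(g,h) / (s_g · s_h) = 5.706 / (4.388 × 3.032)
  = 5.706 / 13.3044 ≈ 0.4289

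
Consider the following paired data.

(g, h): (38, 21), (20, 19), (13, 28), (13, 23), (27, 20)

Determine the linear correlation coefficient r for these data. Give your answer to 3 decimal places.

n = 5, Σg = 111, Σh = 111, Σg² = 2911, Σh² = 2515, Σgh = 2381
nΣgh − ΣgΣh = 11905 − 12321 = -416
nΣg² − (Σg)² = 14555 − 12321 = 2234; nΣh² − (Σh)² = 12575 − 12321 = 254
r = -416 / √(2234 × 254) = -416 / 753.2835 ≈ -0.552

-0.552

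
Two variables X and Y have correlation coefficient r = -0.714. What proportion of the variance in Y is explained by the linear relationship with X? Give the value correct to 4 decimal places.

r² = (-0.714)² = 0.5098

0.5098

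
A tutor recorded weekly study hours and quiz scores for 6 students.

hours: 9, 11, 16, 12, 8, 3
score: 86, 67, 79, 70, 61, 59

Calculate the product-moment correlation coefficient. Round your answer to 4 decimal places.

n = 6, Σx = 59, Σy = 422, Σx² = 675, Σy² = 30228, Σxy = 4280
nΣxy − ΣxΣy = 25680 − 24898 = 782
nΣx² − (Σx)² = 4050 − 3481 = 569; nΣy² − (Σy)² = 181368 − 178084 = 3284
r = 782 / √(569 × 3284) = 782 / 1366.9660 ≈ 0.5721

0.5721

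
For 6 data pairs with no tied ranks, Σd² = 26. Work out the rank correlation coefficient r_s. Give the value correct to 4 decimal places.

0.2571

ρ = 1 − 6Σd² / [n(n²−1)] = 1 − 6×26 / (6×35)
  = 1 − 156/210 = 1 − 0.74286 ≈ 0.2571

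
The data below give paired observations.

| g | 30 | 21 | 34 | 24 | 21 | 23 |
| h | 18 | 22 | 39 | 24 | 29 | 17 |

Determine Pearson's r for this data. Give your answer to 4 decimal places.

n = 6, Σg = 153, Σh = 149, Σg² = 4043, Σh² = 4035, Σgh = 3904
nΣgh − ΣgΣh = 23424 − 22797 = 627
nΣg² − (Σg)² = 24258 − 23409 = 849; nΣh² − (Σh)² = 24210 − 22201 = 2009
r = 627 / √(849 × 2009) = 627 / 1306.0019 ≈ 0.4801

0.4801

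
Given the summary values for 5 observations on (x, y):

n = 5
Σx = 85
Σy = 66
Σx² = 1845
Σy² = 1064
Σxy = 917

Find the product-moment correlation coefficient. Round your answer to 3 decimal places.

r = (nΣxy − ΣxΣy) / √[(nΣx² − (Σx)²)(nΣy² − (Σy)²)]
Numerator: 5×917 − 85×66 = -1025
Denominator: √[(9225 − 7225)(5320 − 4356)] = √[2000 × 964] = 1388.5244
r = -1025 / 1388.5244 ≈ -0.738

-0.738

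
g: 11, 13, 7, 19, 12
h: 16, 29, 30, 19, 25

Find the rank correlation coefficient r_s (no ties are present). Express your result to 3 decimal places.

-0.300

Rank g: 2, 4, 1, 5, 3
Rank h: 1, 4, 5, 2, 3
d = rank(g) − rank(h): 1, 0, -4, 3, 0; Σd² = 26
ρ = 1 − 6Σd² / [n(n²−1)] = 1 − 6×26 / (5×24) = 1 − 156/120 ≈ -0.300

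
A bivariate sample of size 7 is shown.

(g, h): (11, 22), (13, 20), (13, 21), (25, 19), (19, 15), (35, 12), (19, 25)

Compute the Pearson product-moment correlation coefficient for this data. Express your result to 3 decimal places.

-0.696

n = 7, Σg = 135, Σh = 134, Σg² = 3031, Σh² = 2680, Σgh = 2430
nΣgh − ΣgΣh = 17010 − 18090 = -1080
nΣg² − (Σg)² = 21217 − 18225 = 2992; nΣh² − (Σh)² = 18760 − 17956 = 804
r = -1080 / √(2992 × 804) = -1080 / 1550.9894 ≈ -0.696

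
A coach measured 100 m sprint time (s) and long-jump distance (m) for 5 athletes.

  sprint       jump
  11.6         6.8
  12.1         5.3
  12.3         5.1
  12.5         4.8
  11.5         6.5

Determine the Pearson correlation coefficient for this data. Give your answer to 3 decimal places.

-0.971

n = 5, Σx = 60, Σy = 28.5, Σx² = 720.76, Σy² = 165.63, Σxy = 340.49
nΣxy − ΣxΣy = 1702.45 − 1710 = -7.55
nΣx² − (Σx)² = 3603.8 − 3600 = 3.8; nΣy² − (Σy)² = 828.15 − 812.25 = 15.9
r = -7.55 / √(3.8 × 15.9) = -7.55 / 7.7730 ≈ -0.971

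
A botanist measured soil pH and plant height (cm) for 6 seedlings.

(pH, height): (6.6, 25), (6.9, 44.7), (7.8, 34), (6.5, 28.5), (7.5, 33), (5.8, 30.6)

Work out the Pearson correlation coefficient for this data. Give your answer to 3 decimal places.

n = 6, Σx = 41.1, Σy = 195.8, Σx² = 284.15, Σy² = 6616.7, Σxy = 1348.86
nΣxy − ΣxΣy = 8093.16 − 8047.38 = 45.78
nΣx² − (Σx)² = 1704.9 − 1689.21 = 15.69; nΣy² − (Σy)² = 39700.2 − 38337.64 = 1362.56
r = 45.78 / √(15.69 × 1362.56) = 45.78 / 146.2141 ≈ 0.313

0.313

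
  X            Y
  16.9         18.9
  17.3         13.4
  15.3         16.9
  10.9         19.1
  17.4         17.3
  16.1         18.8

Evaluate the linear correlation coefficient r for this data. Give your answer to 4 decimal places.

n = 6, ΣX = 93.9, ΣY = 104.4, ΣX² = 1499.77, ΣY² = 1839.92, ΣXY = 1621.69
nΣXY − ΣXΣY = 9730.14 − 9803.16 = -73.02
nΣX² − (ΣX)² = 8998.62 − 8817.21 = 181.41; nΣY² − (ΣY)² = 11039.52 − 10899.36 = 140.16
r = -73.02 / √(181.41 × 140.16) = -73.02 / 159.4567 ≈ -0.4579

-0.4579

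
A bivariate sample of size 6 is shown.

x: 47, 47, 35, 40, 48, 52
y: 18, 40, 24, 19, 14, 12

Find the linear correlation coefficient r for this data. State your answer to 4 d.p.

-0.2296

n = 6, Σx = 269, Σy = 127, Σx² = 12251, Σy² = 3201, Σxy = 5622
nΣxy − ΣxΣy = 33732 − 34163 = -431
nΣx² − (Σx)² = 73506 − 72361 = 1145; nΣy² − (Σy)² = 19206 − 16129 = 3077
r = -431 / √(1145 × 3077) = -431 / 1877.0096 ≈ -0.2296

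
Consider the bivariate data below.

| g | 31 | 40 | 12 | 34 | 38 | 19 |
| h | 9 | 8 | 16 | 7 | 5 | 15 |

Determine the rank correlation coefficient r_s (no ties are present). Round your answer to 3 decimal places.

Rank g: 3, 6, 1, 4, 5, 2
Rank h: 4, 3, 6, 2, 1, 5
d = rank(g) − rank(h): -1, 3, -5, 2, 4, -3; Σd² = 64
ρ = 1 − 6Σd² / [n(n²−1)] = 1 − 6×64 / (6×35) = 1 − 384/210 ≈ -0.829

-0.829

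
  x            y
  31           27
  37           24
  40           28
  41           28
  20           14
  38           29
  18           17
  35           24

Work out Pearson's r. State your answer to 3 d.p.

n = 8, Σx = 260, Σy = 191, Σx² = 9004, Σy² = 4775, Σxy = 6521
nΣxy − ΣxΣy = 52168 − 49660 = 2508
nΣx² − (Σx)² = 72032 − 67600 = 4432; nΣy² − (Σy)² = 38200 − 36481 = 1719
r = 2508 / √(4432 × 1719) = 2508 / 2760.1826 ≈ 0.909

0.909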